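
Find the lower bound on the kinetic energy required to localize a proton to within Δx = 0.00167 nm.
1.860 eV

Localizing a particle requires giving it sufficient momentum uncertainty:

1. From uncertainty principle: Δp ≥ ℏ/(2Δx)
   Δp_min = (1.055e-34 J·s) / (2 × 1.670e-12 m)
   Δp_min = 3.157e-23 kg·m/s

2. This momentum uncertainty corresponds to kinetic energy:
   KE ≈ (Δp)²/(2m) = (3.157e-23)²/(2 × 1.673e-27 kg)
   KE = 2.980e-19 J = 1.860 eV

Tighter localization requires more energy.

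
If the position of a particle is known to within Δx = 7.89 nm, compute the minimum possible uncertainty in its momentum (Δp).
6.683 × 10^-27 kg·m/s

Using the Heisenberg uncertainty principle:
ΔxΔp ≥ ℏ/2

The minimum uncertainty in momentum is:
Δp_min = ℏ/(2Δx)
Δp_min = (1.055e-34 J·s) / (2 × 7.890e-09 m)
Δp_min = 6.683e-27 kg·m/s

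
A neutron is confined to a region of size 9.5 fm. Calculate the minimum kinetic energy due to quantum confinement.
57.400 keV

Using the uncertainty principle:

1. Position uncertainty: Δx ≈ 9.500e-15 m
2. Minimum momentum uncertainty: Δp = ℏ/(2Δx) = 5.550e-21 kg·m/s
3. Minimum kinetic energy:
   KE = (Δp)²/(2m) = (5.550e-21)²/(2 × 1.675e-27 kg)
   KE = 9.196e-15 J = 57.400 keV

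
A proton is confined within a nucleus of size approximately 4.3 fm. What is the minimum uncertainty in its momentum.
1.226 × 10^-20 kg·m/s

Using the Heisenberg uncertainty principle:
ΔxΔp ≥ ℏ/2

With Δx ≈ L = 4.300e-15 m (the confinement size):
Δp_min = ℏ/(2Δx)
Δp_min = (1.055e-34 J·s) / (2 × 4.300e-15 m)
Δp_min = 1.226e-20 kg·m/s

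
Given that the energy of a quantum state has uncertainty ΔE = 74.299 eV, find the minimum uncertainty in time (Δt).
4.429 as

Using the energy-time uncertainty principle:
ΔEΔt ≥ ℏ/2

The minimum uncertainty in time is:
Δt_min = ℏ/(2ΔE)
Δt_min = (1.055e-34 J·s) / (2 × 1.190e-17 J)
Δt_min = 4.429e-18 s = 4.429 as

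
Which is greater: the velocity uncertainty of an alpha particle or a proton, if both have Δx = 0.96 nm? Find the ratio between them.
The proton has the larger minimum velocity uncertainty, by a ratio of 4.0.

For both particles, Δp_min = ℏ/(2Δx) = 5.493e-26 kg·m/s (same for both).

The velocity uncertainty is Δv = Δp/m:
- alpha particle: Δv = 5.493e-26 / 6.645e-27 = 8.266e+00 m/s = 8.266 m/s
- proton: Δv = 5.493e-26 / 1.673e-27 = 3.284e+01 m/s = 32.838 m/s

Ratio: 3.284e+01 / 8.266e+00 = 4.0

The lighter particle has larger velocity uncertainty because Δv ∝ 1/m.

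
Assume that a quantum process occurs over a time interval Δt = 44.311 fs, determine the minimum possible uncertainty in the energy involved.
7.427 meV

Using the energy-time uncertainty principle:
ΔEΔt ≥ ℏ/2

The minimum uncertainty in energy is:
ΔE_min = ℏ/(2Δt)
ΔE_min = (1.055e-34 J·s) / (2 × 4.431e-14 s)
ΔE_min = 1.190e-21 J = 7.427 meV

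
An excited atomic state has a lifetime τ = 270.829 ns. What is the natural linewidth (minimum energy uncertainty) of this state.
1.215 neV

Using the energy-time uncertainty principle:
ΔEΔt ≥ ℏ/2

The lifetime τ represents the time uncertainty Δt.
The natural linewidth (minimum energy uncertainty) is:

ΔE = ℏ/(2τ)
ΔE = (1.055e-34 J·s) / (2 × 2.708e-07 s)
ΔE = 1.947e-28 J = 1.215 neV

This natural linewidth limits the precision of spectroscopic measurements.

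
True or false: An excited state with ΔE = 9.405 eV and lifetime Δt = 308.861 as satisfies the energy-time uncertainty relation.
Yes, it satisfies the uncertainty relation.

Calculate the product ΔEΔt:
ΔE = 9.405 eV = 1.507e-18 J
ΔEΔt = (1.507e-18 J) × (3.089e-16 s)
ΔEΔt = 4.654e-34 J·s

Compare to the minimum allowed value ℏ/2:
ℏ/2 = 5.273e-35 J·s

Since ΔEΔt = 4.654e-34 J·s ≥ 5.273e-35 J·s = ℏ/2,
this satisfies the uncertainty relation.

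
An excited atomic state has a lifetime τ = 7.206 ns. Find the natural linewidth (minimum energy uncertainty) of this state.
45.671 neV

Using the energy-time uncertainty principle:
ΔEΔt ≥ ℏ/2

The lifetime τ represents the time uncertainty Δt.
The natural linewidth (minimum energy uncertainty) is:

ΔE = ℏ/(2τ)
ΔE = (1.055e-34 J·s) / (2 × 7.206e-09 s)
ΔE = 7.317e-27 J = 45.671 neV

This natural linewidth limits the precision of spectroscopic measurements.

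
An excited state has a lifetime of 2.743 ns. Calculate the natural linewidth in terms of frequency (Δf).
29.011 MHz

Using the energy-time uncertainty principle and E = hf:
ΔEΔt ≥ ℏ/2
hΔf·Δt ≥ ℏ/2

The minimum frequency uncertainty is:
Δf = ℏ/(2hτ) = 1/(4πτ)
Δf = 1/(4π × 2.743e-09 s)
Δf = 2.901e+07 Hz = 29.011 MHz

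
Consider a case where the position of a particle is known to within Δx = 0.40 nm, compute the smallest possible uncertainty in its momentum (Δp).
1.318 × 10^-25 kg·m/s

Using the Heisenberg uncertainty principle:
ΔxΔp ≥ ℏ/2

The minimum uncertainty in momentum is:
Δp_min = ℏ/(2Δx)
Δp_min = (1.055e-34 J·s) / (2 × 4.000e-10 m)
Δp_min = 1.318e-25 kg·m/s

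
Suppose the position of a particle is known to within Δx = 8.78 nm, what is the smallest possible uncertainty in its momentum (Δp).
6.006 × 10^-27 kg·m/s

Using the Heisenberg uncertainty principle:
ΔxΔp ≥ ℏ/2

The minimum uncertainty in momentum is:
Δp_min = ℏ/(2Δx)
Δp_min = (1.055e-34 J·s) / (2 × 8.780e-09 m)
Δp_min = 6.006e-27 kg·m/s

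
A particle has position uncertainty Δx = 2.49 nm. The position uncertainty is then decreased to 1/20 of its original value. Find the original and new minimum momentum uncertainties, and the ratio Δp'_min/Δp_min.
Original Δp_min = 2.118 × 10^-26 kg·m/s; new Δp'_min = 4.235 × 10^-25 kg·m/s; ratio Δp'_min/Δp_min = 20.

From the uncertainty principle ΔxΔp ≥ ℏ/2, the minimum momentum uncertainty is Δp_min = ℏ/(2Δx).

Original (Δx = 2.49 nm = 2.490e-09 m):
Δp_min = (1.055e-34 J·s)/(2 × 2.490e-09 m) = 2.118e-26 kg·m/s

When Δx → (1/20)Δx:
Δp'_min = ℏ/(2 × (1/20)Δx) = 20 × ℏ/(2Δx) = 20 × Δp_min
Δp'_min = 20 × 2.118e-26 kg·m/s = 4.235e-25 kg·m/s

Since Δp_min ∝ 1/Δx, when Δx is decreased to 1/20 of its original value, Δp_min increases to 20 times its original value.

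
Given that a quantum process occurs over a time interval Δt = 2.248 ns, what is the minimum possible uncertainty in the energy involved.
146.399 neV

Using the energy-time uncertainty principle:
ΔEΔt ≥ ℏ/2

The minimum uncertainty in energy is:
ΔE_min = ℏ/(2Δt)
ΔE_min = (1.055e-34 J·s) / (2 × 2.248e-09 s)
ΔE_min = 2.346e-26 J = 146.399 neV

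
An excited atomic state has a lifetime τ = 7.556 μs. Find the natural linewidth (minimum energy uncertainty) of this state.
43.556 peV

Using the energy-time uncertainty principle:
ΔEΔt ≥ ℏ/2

The lifetime τ represents the time uncertainty Δt.
The natural linewidth (minimum energy uncertainty) is:

ΔE = ℏ/(2τ)
ΔE = (1.055e-34 J·s) / (2 × 7.556e-06 s)
ΔE = 6.978e-30 J = 43.556 peV

This natural linewidth limits the precision of spectroscopic measurements.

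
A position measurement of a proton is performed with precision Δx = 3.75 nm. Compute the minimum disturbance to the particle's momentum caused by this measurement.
1.406 × 10^-26 kg·m/s

The uncertainty principle implies that measuring position disturbs momentum:
ΔxΔp ≥ ℏ/2

When we measure position with precision Δx, we necessarily introduce a momentum uncertainty:
Δp ≥ ℏ/(2Δx)
Δp_min = (1.055e-34 J·s) / (2 × 3.750e-09 m)
Δp_min = 1.406e-26 kg·m/s

The more precisely we measure position, the greater the momentum disturbance.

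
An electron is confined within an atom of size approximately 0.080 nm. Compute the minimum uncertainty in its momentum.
6.591 × 10^-25 kg·m/s

Using the Heisenberg uncertainty principle:
ΔxΔp ≥ ℏ/2

With Δx ≈ L = 8.000e-11 m (the confinement size):
Δp_min = ℏ/(2Δx)
Δp_min = (1.055e-34 J·s) / (2 × 8.000e-11 m)
Δp_min = 6.591e-25 kg·m/s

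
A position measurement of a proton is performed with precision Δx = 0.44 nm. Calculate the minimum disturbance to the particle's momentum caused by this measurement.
1.198 × 10^-25 kg·m/s

The uncertainty principle implies that measuring position disturbs momentum:
ΔxΔp ≥ ℏ/2

When we measure position with precision Δx, we necessarily introduce a momentum uncertainty:
Δp ≥ ℏ/(2Δx)
Δp_min = (1.055e-34 J·s) / (2 × 4.400e-10 m)
Δp_min = 1.198e-25 kg·m/s

The more precisely we measure position, the greater the momentum disturbance.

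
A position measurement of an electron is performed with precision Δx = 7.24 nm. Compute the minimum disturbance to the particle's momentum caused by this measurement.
7.283 × 10^-27 kg·m/s

The uncertainty principle implies that measuring position disturbs momentum:
ΔxΔp ≥ ℏ/2

When we measure position with precision Δx, we necessarily introduce a momentum uncertainty:
Δp ≥ ℏ/(2Δx)
Δp_min = (1.055e-34 J·s) / (2 × 7.240e-09 m)
Δp_min = 7.283e-27 kg·m/s

The more precisely we measure position, the greater the momentum disturbance.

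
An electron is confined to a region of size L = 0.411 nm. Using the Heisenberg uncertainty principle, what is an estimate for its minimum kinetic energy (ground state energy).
56.387 meV

Using the uncertainty principle to estimate ground state energy:

1. The position uncertainty is approximately the confinement size:
   Δx ≈ L = 4.110e-10 m

2. From ΔxΔp ≥ ℏ/2, the minimum momentum uncertainty is:
   Δp ≈ ℏ/(2L) = 1.283e-25 kg·m/s

3. The kinetic energy is approximately:
   KE ≈ (Δp)²/(2m) = (1.283e-25)²/(2 × 9.109e-31 kg)
   KE ≈ 9.034e-21 J = 56.387 meV

This is an order-of-magnitude estimate of the ground state energy.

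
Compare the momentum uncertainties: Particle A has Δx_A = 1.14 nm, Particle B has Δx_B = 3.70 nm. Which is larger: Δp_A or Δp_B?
Particle A has the larger minimum momentum uncertainty, by a factor of 3.25.

For each particle, the minimum momentum uncertainty is Δp_min = ℏ/(2Δx):

Particle A: Δp_A = ℏ/(2×1.140e-09 m) = 4.625e-26 kg·m/s
Particle B: Δp_B = ℏ/(2×3.700e-09 m) = 1.425e-26 kg·m/s

Ratio: Δp_A/Δp_B = 3.25

Since Δp_min ∝ 1/Δx, the particle with smaller position uncertainty (A) has larger momentum uncertainty.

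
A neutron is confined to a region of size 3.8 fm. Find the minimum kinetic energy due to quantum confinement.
358.747 keV

Using the uncertainty principle:

1. Position uncertainty: Δx ≈ 3.800e-15 m
2. Minimum momentum uncertainty: Δp = ℏ/(2Δx) = 1.388e-20 kg·m/s
3. Minimum kinetic energy:
   KE = (Δp)²/(2m) = (1.388e-20)²/(2 × 1.675e-27 kg)
   KE = 5.748e-14 J = 358.747 keV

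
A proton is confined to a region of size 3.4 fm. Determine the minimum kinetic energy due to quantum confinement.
448.742 keV

Using the uncertainty principle:

1. Position uncertainty: Δx ≈ 3.400e-15 m
2. Minimum momentum uncertainty: Δp = ℏ/(2Δx) = 1.551e-20 kg·m/s
3. Minimum kinetic energy:
   KE = (Δp)²/(2m) = (1.551e-20)²/(2 × 1.673e-27 kg)
   KE = 7.190e-14 J = 448.742 keV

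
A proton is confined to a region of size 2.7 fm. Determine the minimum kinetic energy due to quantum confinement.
711.585 keV

Using the uncertainty principle:

1. Position uncertainty: Δx ≈ 2.700e-15 m
2. Minimum momentum uncertainty: Δp = ℏ/(2Δx) = 1.953e-20 kg·m/s
3. Minimum kinetic energy:
   KE = (Δp)²/(2m) = (1.953e-20)²/(2 × 1.673e-27 kg)
   KE = 1.140e-13 J = 711.585 keV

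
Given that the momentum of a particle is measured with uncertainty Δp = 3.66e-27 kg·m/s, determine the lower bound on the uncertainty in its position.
14.407 nm

Using the Heisenberg uncertainty principle:
ΔxΔp ≥ ℏ/2

The minimum uncertainty in position is:
Δx_min = ℏ/(2Δp)
Δx_min = (1.055e-34 J·s) / (2 × 3.660e-27 kg·m/s)
Δx_min = 1.441e-08 m = 14.407 nm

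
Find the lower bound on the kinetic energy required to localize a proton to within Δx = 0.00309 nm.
543.297 meV

Localizing a particle requires giving it sufficient momentum uncertainty:

1. From uncertainty principle: Δp ≥ ℏ/(2Δx)
   Δp_min = (1.055e-34 J·s) / (2 × 3.090e-12 m)
   Δp_min = 1.706e-23 kg·m/s

2. This momentum uncertainty corresponds to kinetic energy:
   KE ≈ (Δp)²/(2m) = (1.706e-23)²/(2 × 1.673e-27 kg)
   KE = 8.705e-20 J = 543.297 meV

Tighter localization requires more energy.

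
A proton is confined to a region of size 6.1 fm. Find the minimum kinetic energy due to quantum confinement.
139.410 keV

Using the uncertainty principle:

1. Position uncertainty: Δx ≈ 6.100e-15 m
2. Minimum momentum uncertainty: Δp = ℏ/(2Δx) = 8.644e-21 kg·m/s
3. Minimum kinetic energy:
   KE = (Δp)²/(2m) = (8.644e-21)²/(2 × 1.673e-27 kg)
   KE = 2.234e-14 J = 139.410 keV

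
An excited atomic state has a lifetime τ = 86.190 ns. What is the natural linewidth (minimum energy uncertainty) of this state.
3.818 neV

Using the energy-time uncertainty principle:
ΔEΔt ≥ ℏ/2

The lifetime τ represents the time uncertainty Δt.
The natural linewidth (minimum energy uncertainty) is:

ΔE = ℏ/(2τ)
ΔE = (1.055e-34 J·s) / (2 × 8.619e-08 s)
ΔE = 6.118e-28 J = 3.818 neV

This natural linewidth limits the precision of spectroscopic measurements.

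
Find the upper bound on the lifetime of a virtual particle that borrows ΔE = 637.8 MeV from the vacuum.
5.160 × 10^-25 s

Using the energy-time uncertainty principle:
ΔEΔt ≥ ℏ/2

For a virtual particle borrowing energy ΔE, the maximum lifetime is:
Δt_max = ℏ/(2ΔE)

Converting energy:
ΔE = 637.8 MeV = 1.022e-10 J

Δt_max = (1.055e-34 J·s) / (2 × 1.022e-10 J)
Δt_max = 5.160e-25 s = 5.160 × 10^-25 s

Virtual particles with higher borrowed energy exist for shorter times.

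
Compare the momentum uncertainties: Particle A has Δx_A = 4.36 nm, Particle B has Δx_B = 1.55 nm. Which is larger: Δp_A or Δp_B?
Particle B has the larger minimum momentum uncertainty, by a factor of 2.81.

For each particle, the minimum momentum uncertainty is Δp_min = ℏ/(2Δx):

Particle A: Δp_A = ℏ/(2×4.360e-09 m) = 1.209e-26 kg·m/s
Particle B: Δp_B = ℏ/(2×1.550e-09 m) = 3.402e-26 kg·m/s

Ratio: Δp_B/Δp_A = 2.81

Since Δp_min ∝ 1/Δx, the particle with smaller position uncertainty (B) has larger momentum uncertainty.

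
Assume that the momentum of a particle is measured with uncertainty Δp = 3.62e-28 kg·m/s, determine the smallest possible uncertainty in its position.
145.659 nm

Using the Heisenberg uncertainty principle:
ΔxΔp ≥ ℏ/2

The minimum uncertainty in position is:
Δx_min = ℏ/(2Δp)
Δx_min = (1.055e-34 J·s) / (2 × 3.620e-28 kg·m/s)
Δx_min = 1.457e-07 m = 145.659 nm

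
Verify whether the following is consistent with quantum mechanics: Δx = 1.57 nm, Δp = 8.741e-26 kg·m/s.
Yes, it satisfies the uncertainty principle.

Calculate the product ΔxΔp:
ΔxΔp = (1.570e-09 m) × (8.741e-26 kg·m/s)
ΔxΔp = 1.372e-34 J·s

Compare to the minimum allowed value ℏ/2:
ℏ/2 = 5.273e-35 J·s

Since ΔxΔp = 1.372e-34 J·s ≥ 5.273e-35 J·s = ℏ/2,
the measurement satisfies the uncertainty principle.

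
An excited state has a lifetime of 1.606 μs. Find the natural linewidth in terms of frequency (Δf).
49.550 kHz

Using the energy-time uncertainty principle and E = hf:
ΔEΔt ≥ ℏ/2
hΔf·Δt ≥ ℏ/2

The minimum frequency uncertainty is:
Δf = ℏ/(2hτ) = 1/(4πτ)
Δf = 1/(4π × 1.606e-06 s)
Δf = 4.955e+04 Hz = 49.550 kHz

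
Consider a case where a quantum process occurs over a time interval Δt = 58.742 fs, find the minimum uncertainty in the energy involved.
5.603 meV

Using the energy-time uncertainty principle:
ΔEΔt ≥ ℏ/2

The minimum uncertainty in energy is:
ΔE_min = ℏ/(2Δt)
ΔE_min = (1.055e-34 J·s) / (2 × 5.874e-14 s)
ΔE_min = 8.976e-22 J = 5.603 meV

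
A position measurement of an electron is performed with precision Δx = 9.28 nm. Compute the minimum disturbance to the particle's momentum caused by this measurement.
5.682 × 10^-27 kg·m/s

The uncertainty principle implies that measuring position disturbs momentum:
ΔxΔp ≥ ℏ/2

When we measure position with precision Δx, we necessarily introduce a momentum uncertainty:
Δp ≥ ℏ/(2Δx)
Δp_min = (1.055e-34 J·s) / (2 × 9.280e-09 m)
Δp_min = 5.682e-27 kg·m/s

The more precisely we measure position, the greater the momentum disturbance.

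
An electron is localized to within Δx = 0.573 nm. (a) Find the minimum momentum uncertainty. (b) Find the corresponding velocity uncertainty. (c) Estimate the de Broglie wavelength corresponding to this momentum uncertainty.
(a) Δp_min = 9.202 × 10^-26 kg·m/s
(b) Δv_min = 101.019 km/s
(c) λ_dB = 7.201 nm

Step-by-step:

(a) From the uncertainty principle:
Δp_min = ℏ/(2Δx) = (1.055e-34 J·s)/(2 × 5.730e-10 m) = 9.202e-26 kg·m/s

(b) The velocity uncertainty:
Δv = Δp/m = (9.202e-26 kg·m/s)/(9.109e-31 kg) = 1.010e+05 m/s = 101.019 km/s

(c) The de Broglie wavelength for this momentum:
λ = h/p = (6.626e-34 J·s)/(9.202e-26 kg·m/s) = 7.201e-09 m = 7.201 nm

Note: The de Broglie wavelength is comparable to the localization size, as expected from wave-particle duality.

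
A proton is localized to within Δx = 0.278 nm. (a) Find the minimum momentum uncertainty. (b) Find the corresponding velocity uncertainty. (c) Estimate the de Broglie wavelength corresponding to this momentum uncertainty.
(a) Δp_min = 1.897 × 10^-25 kg·m/s
(b) Δv_min = 113.398 m/s
(c) λ_dB = 3.493 nm

Step-by-step:

(a) From the uncertainty principle:
Δp_min = ℏ/(2Δx) = (1.055e-34 J·s)/(2 × 2.780e-10 m) = 1.897e-25 kg·m/s

(b) The velocity uncertainty:
Δv = Δp/m = (1.897e-25 kg·m/s)/(1.673e-27 kg) = 1.134e+02 m/s = 113.398 m/s

(c) The de Broglie wavelength for this momentum:
λ = h/p = (6.626e-34 J·s)/(1.897e-25 kg·m/s) = 3.493e-09 m = 3.493 nm

Note: The de Broglie wavelength is comparable to the localization size, as expected from wave-particle duality.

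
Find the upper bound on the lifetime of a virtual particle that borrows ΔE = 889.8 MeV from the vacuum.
3.699 × 10^-25 s

Using the energy-time uncertainty principle:
ΔEΔt ≥ ℏ/2

For a virtual particle borrowing energy ΔE, the maximum lifetime is:
Δt_max = ℏ/(2ΔE)

Converting energy:
ΔE = 889.8 MeV = 1.426e-10 J

Δt_max = (1.055e-34 J·s) / (2 × 1.426e-10 J)
Δt_max = 3.699e-25 s = 3.699 × 10^-25 s

Virtual particles with higher borrowed energy exist for shorter times.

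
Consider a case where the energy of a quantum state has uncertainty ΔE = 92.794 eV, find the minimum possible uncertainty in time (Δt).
3.547 as

Using the energy-time uncertainty principle:
ΔEΔt ≥ ℏ/2

The minimum uncertainty in time is:
Δt_min = ℏ/(2ΔE)
Δt_min = (1.055e-34 J·s) / (2 × 1.487e-17 J)
Δt_min = 3.547e-18 s = 3.547 as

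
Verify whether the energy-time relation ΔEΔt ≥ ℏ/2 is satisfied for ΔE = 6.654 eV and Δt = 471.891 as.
Yes, it satisfies the uncertainty relation.

Calculate the product ΔEΔt:
ΔE = 6.654 eV = 1.066e-18 J
ΔEΔt = (1.066e-18 J) × (4.719e-16 s)
ΔEΔt = 5.031e-34 J·s

Compare to the minimum allowed value ℏ/2:
ℏ/2 = 5.273e-35 J·s

Since ΔEΔt = 5.031e-34 J·s ≥ 5.273e-35 J·s = ℏ/2,
this satisfies the uncertainty relation.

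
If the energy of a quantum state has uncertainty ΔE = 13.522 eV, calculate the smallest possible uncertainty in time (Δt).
24.339 as

Using the energy-time uncertainty principle:
ΔEΔt ≥ ℏ/2

The minimum uncertainty in time is:
Δt_min = ℏ/(2ΔE)
Δt_min = (1.055e-34 J·s) / (2 × 2.166e-18 J)
Δt_min = 2.434e-17 s = 24.339 as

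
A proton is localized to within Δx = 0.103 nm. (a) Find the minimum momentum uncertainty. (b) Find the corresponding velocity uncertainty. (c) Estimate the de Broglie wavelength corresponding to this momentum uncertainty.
(a) Δp_min = 5.119 × 10^-25 kg·m/s
(b) Δv_min = 306.063 m/s
(c) λ_dB = 1.294 nm

Step-by-step:

(a) From the uncertainty principle:
Δp_min = ℏ/(2Δx) = (1.055e-34 J·s)/(2 × 1.030e-10 m) = 5.119e-25 kg·m/s

(b) The velocity uncertainty:
Δv = Δp/m = (5.119e-25 kg·m/s)/(1.673e-27 kg) = 3.061e+02 m/s = 306.063 m/s

(c) The de Broglie wavelength for this momentum:
λ = h/p = (6.626e-34 J·s)/(5.119e-25 kg·m/s) = 1.294e-09 m = 1.294 nm

Note: The de Broglie wavelength is comparable to the localization size, as expected from wave-particle duality.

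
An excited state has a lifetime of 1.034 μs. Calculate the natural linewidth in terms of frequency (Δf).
76.961 kHz

Using the energy-time uncertainty principle and E = hf:
ΔEΔt ≥ ℏ/2
hΔf·Δt ≥ ℏ/2

The minimum frequency uncertainty is:
Δf = ℏ/(2hτ) = 1/(4πτ)
Δf = 1/(4π × 1.034e-06 s)
Δf = 7.696e+04 Hz = 76.961 kHz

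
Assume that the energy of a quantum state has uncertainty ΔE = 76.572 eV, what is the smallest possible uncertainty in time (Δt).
4.298 as

Using the energy-time uncertainty principle:
ΔEΔt ≥ ℏ/2

The minimum uncertainty in time is:
Δt_min = ℏ/(2ΔE)
Δt_min = (1.055e-34 J·s) / (2 × 1.227e-17 J)
Δt_min = 4.298e-18 s = 4.298 as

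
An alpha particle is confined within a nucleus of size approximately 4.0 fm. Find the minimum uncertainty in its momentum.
1.318 × 10^-20 kg·m/s

Using the Heisenberg uncertainty principle:
ΔxΔp ≥ ℏ/2

With Δx ≈ L = 4.000e-15 m (the confinement size):
Δp_min = ℏ/(2Δx)
Δp_min = (1.055e-34 J·s) / (2 × 4.000e-15 m)
Δp_min = 1.318e-20 kg·m/s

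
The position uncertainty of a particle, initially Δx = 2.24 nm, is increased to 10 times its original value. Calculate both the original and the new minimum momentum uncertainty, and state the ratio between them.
Original Δp_min = 2.354 × 10^-26 kg·m/s; new Δp'_min = 2.354 × 10^-27 kg·m/s; ratio Δp'_min/Δp_min = 1/10.

From the uncertainty principle ΔxΔp ≥ ℏ/2, the minimum momentum uncertainty is Δp_min = ℏ/(2Δx).

Original (Δx = 2.24 nm = 2.240e-09 m):
Δp_min = (1.055e-34 J·s)/(2 × 2.240e-09 m) = 2.354e-26 kg·m/s

When Δx → 10Δx:
Δp'_min = ℏ/(2 × 10Δx) = (1/10) × ℏ/(2Δx) = (1/10) × Δp_min
Δp'_min = 1/10 × 2.354e-26 kg·m/s = 2.354e-27 kg·m/s

Since Δp_min ∝ 1/Δx, when Δx is increased to 10 times its original value, Δp_min decreases to 1/10 of its original value.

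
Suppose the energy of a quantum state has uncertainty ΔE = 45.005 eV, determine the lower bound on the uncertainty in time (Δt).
7.313 as

Using the energy-time uncertainty principle:
ΔEΔt ≥ ℏ/2

The minimum uncertainty in time is:
Δt_min = ℏ/(2ΔE)
Δt_min = (1.055e-34 J·s) / (2 × 7.211e-18 J)
Δt_min = 7.313e-18 s = 7.313 as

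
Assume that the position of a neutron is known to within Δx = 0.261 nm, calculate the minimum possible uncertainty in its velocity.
120.617 m/s

Using the Heisenberg uncertainty principle and Δp = mΔv:
ΔxΔp ≥ ℏ/2
Δx(mΔv) ≥ ℏ/2

The minimum uncertainty in velocity is:
Δv_min = ℏ/(2mΔx)
Δv_min = (1.055e-34 J·s) / (2 × 1.675e-27 kg × 2.610e-10 m)
Δv_min = 1.206e+02 m/s = 120.617 m/s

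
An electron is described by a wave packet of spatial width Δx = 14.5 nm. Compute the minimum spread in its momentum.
3.636 × 10^-27 kg·m/s

For a wave packet, the spatial width Δx and momentum spread Δp are related by the uncertainty principle:
ΔxΔp ≥ ℏ/2

The minimum momentum spread is:
Δp_min = ℏ/(2Δx)
Δp_min = (1.055e-34 J·s) / (2 × 1.450e-08 m)
Δp_min = 3.636e-27 kg·m/s

A wave packet cannot have both a well-defined position and well-defined momentum.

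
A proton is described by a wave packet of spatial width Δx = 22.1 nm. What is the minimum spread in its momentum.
2.386 × 10^-27 kg·m/s

For a wave packet, the spatial width Δx and momentum spread Δp are related by the uncertainty principle:
ΔxΔp ≥ ℏ/2

The minimum momentum spread is:
Δp_min = ℏ/(2Δx)
Δp_min = (1.055e-34 J·s) / (2 × 2.210e-08 m)
Δp_min = 2.386e-27 kg·m/s

A wave packet cannot have both a well-defined position and well-defined momentum.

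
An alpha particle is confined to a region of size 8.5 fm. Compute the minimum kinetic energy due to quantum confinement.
18.073 keV

Using the uncertainty principle:

1. Position uncertainty: Δx ≈ 8.500e-15 m
2. Minimum momentum uncertainty: Δp = ℏ/(2Δx) = 6.203e-21 kg·m/s
3. Minimum kinetic energy:
   KE = (Δp)²/(2m) = (6.203e-21)²/(2 × 6.645e-27 kg)
   KE = 2.896e-15 J = 18.073 keV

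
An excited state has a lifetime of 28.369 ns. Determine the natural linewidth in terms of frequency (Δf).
2.805 MHz

Using the energy-time uncertainty principle and E = hf:
ΔEΔt ≥ ℏ/2
hΔf·Δt ≥ ℏ/2

The minimum frequency uncertainty is:
Δf = ℏ/(2hτ) = 1/(4πτ)
Δf = 1/(4π × 2.837e-08 s)
Δf = 2.805e+06 Hz = 2.805 MHz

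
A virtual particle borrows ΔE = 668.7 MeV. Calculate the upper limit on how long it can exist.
4.922 × 10^-25 s

Using the energy-time uncertainty principle:
ΔEΔt ≥ ℏ/2

For a virtual particle borrowing energy ΔE, the maximum lifetime is:
Δt_max = ℏ/(2ΔE)

Converting energy:
ΔE = 668.7 MeV = 1.071e-10 J

Δt_max = (1.055e-34 J·s) / (2 × 1.071e-10 J)
Δt_max = 4.922e-25 s = 4.922 × 10^-25 s

Virtual particles with higher borrowed energy exist for shorter times.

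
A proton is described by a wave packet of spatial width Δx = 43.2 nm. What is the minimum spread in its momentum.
1.221 × 10^-27 kg·m/s

For a wave packet, the spatial width Δx and momentum spread Δp are related by the uncertainty principle:
ΔxΔp ≥ ℏ/2

The minimum momentum spread is:
Δp_min = ℏ/(2Δx)
Δp_min = (1.055e-34 J·s) / (2 × 4.320e-08 m)
Δp_min = 1.221e-27 kg·m/s

A wave packet cannot have both a well-defined position and well-defined momentum.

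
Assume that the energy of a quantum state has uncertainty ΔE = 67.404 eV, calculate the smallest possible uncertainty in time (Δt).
4.883 as

Using the energy-time uncertainty principle:
ΔEΔt ≥ ℏ/2

The minimum uncertainty in time is:
Δt_min = ℏ/(2ΔE)
Δt_min = (1.055e-34 J·s) / (2 × 1.080e-17 J)
Δt_min = 4.883e-18 s = 4.883 as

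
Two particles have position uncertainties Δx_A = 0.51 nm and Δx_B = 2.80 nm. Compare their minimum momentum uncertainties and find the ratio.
Particle A has the larger minimum momentum uncertainty, by a factor of 5.49.

For each particle, the minimum momentum uncertainty is Δp_min = ℏ/(2Δx):

Particle A: Δp_A = ℏ/(2×5.100e-10 m) = 1.034e-25 kg·m/s
Particle B: Δp_B = ℏ/(2×2.800e-09 m) = 1.883e-26 kg·m/s

Ratio: Δp_A/Δp_B = 5.49

Since Δp_min ∝ 1/Δx, the particle with smaller position uncertainty (A) has larger momentum uncertainty.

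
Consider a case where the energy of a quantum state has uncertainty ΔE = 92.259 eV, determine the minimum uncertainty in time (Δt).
3.567 as

Using the energy-time uncertainty principle:
ΔEΔt ≥ ℏ/2

The minimum uncertainty in time is:
Δt_min = ℏ/(2ΔE)
Δt_min = (1.055e-34 J·s) / (2 × 1.478e-17 J)
Δt_min = 3.567e-18 s = 3.567 as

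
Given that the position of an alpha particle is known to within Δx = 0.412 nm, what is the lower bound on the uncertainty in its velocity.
19.261 m/s

Using the Heisenberg uncertainty principle and Δp = mΔv:
ΔxΔp ≥ ℏ/2
Δx(mΔv) ≥ ℏ/2

The minimum uncertainty in velocity is:
Δv_min = ℏ/(2mΔx)
Δv_min = (1.055e-34 J·s) / (2 × 6.645e-27 kg × 4.120e-10 m)
Δv_min = 1.926e+01 m/s = 19.261 m/s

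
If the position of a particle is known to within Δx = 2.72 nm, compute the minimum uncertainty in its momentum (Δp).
1.939 × 10^-26 kg·m/s

Using the Heisenberg uncertainty principle:
ΔxΔp ≥ ℏ/2

The minimum uncertainty in momentum is:
Δp_min = ℏ/(2Δx)
Δp_min = (1.055e-34 J·s) / (2 × 2.720e-09 m)
Δp_min = 1.939e-26 kg·m/s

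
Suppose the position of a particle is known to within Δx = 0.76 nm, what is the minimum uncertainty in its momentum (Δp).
6.938 × 10^-26 kg·m/s

Using the Heisenberg uncertainty principle:
ΔxΔp ≥ ℏ/2

The minimum uncertainty in momentum is:
Δp_min = ℏ/(2Δx)
Δp_min = (1.055e-34 J·s) / (2 × 7.600e-10 m)
Δp_min = 6.938e-26 kg·m/s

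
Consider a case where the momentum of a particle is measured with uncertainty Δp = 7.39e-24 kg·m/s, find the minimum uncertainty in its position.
7.135 pm

Using the Heisenberg uncertainty principle:
ΔxΔp ≥ ℏ/2

The minimum uncertainty in position is:
Δx_min = ℏ/(2Δp)
Δx_min = (1.055e-34 J·s) / (2 × 7.390e-24 kg·m/s)
Δx_min = 7.135e-12 m = 7.135 pm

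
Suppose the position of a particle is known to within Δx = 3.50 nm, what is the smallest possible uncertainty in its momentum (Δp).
1.507 × 10^-26 kg·m/s

Using the Heisenberg uncertainty principle:
ΔxΔp ≥ ℏ/2

The minimum uncertainty in momentum is:
Δp_min = ℏ/(2Δx)
Δp_min = (1.055e-34 J·s) / (2 × 3.500e-09 m)
Δp_min = 1.507e-26 kg·m/s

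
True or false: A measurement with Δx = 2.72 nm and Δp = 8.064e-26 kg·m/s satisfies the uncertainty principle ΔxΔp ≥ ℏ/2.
Yes, it satisfies the uncertainty principle.

Calculate the product ΔxΔp:
ΔxΔp = (2.720e-09 m) × (8.064e-26 kg·m/s)
ΔxΔp = 2.193e-34 J·s

Compare to the minimum allowed value ℏ/2:
ℏ/2 = 5.273e-35 J·s

Since ΔxΔp = 2.193e-34 J·s ≥ 5.273e-35 J·s = ℏ/2,
the measurement satisfies the uncertainty principle.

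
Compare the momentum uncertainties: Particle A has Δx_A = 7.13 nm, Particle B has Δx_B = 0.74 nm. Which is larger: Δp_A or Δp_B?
Particle B has the larger minimum momentum uncertainty, by a factor of 9.64.

For each particle, the minimum momentum uncertainty is Δp_min = ℏ/(2Δx):

Particle A: Δp_A = ℏ/(2×7.130e-09 m) = 7.395e-27 kg·m/s
Particle B: Δp_B = ℏ/(2×7.400e-10 m) = 7.125e-26 kg·m/s

Ratio: Δp_B/Δp_A = 9.64

Since Δp_min ∝ 1/Δx, the particle with smaller position uncertainty (B) has larger momentum uncertainty.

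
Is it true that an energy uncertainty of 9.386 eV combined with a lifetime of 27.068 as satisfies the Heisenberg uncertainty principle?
No, it violates the uncertainty relation.

Calculate the product ΔEΔt:
ΔE = 9.386 eV = 1.504e-18 J
ΔEΔt = (1.504e-18 J) × (2.707e-17 s)
ΔEΔt = 4.070e-35 J·s

Compare to the minimum allowed value ℏ/2:
ℏ/2 = 5.273e-35 J·s

Since ΔEΔt = 4.070e-35 J·s < 5.273e-35 J·s = ℏ/2,
this violates the uncertainty relation.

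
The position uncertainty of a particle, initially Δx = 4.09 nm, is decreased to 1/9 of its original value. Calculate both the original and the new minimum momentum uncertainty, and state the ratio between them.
Original Δp_min = 1.289 × 10^-26 kg·m/s; new Δp'_min = 1.160 × 10^-25 kg·m/s; ratio Δp'_min/Δp_min = 9.

From the uncertainty principle ΔxΔp ≥ ℏ/2, the minimum momentum uncertainty is Δp_min = ℏ/(2Δx).

Original (Δx = 4.09 nm = 4.090e-09 m):
Δp_min = (1.055e-34 J·s)/(2 × 4.090e-09 m) = 1.289e-26 kg·m/s

When Δx → (1/9)Δx:
Δp'_min = ℏ/(2 × (1/9)Δx) = 9 × ℏ/(2Δx) = 9 × Δp_min
Δp'_min = 9 × 1.289e-26 kg·m/s = 1.160e-25 kg·m/s

Since Δp_min ∝ 1/Δx, when Δx is decreased to 1/9 of its original value, Δp_min increases to 9 times its original value.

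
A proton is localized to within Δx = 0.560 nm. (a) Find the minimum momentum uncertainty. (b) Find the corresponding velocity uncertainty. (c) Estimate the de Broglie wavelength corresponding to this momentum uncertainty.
(a) Δp_min = 9.416 × 10^-26 kg·m/s
(b) Δv_min = 56.294 m/s
(c) λ_dB = 7.037 nm

Step-by-step:

(a) From the uncertainty principle:
Δp_min = ℏ/(2Δx) = (1.055e-34 J·s)/(2 × 5.600e-10 m) = 9.416e-26 kg·m/s

(b) The velocity uncertainty:
Δv = Δp/m = (9.416e-26 kg·m/s)/(1.673e-27 kg) = 5.629e+01 m/s = 56.294 m/s

(c) The de Broglie wavelength for this momentum:
λ = h/p = (6.626e-34 J·s)/(9.416e-26 kg·m/s) = 7.037e-09 m = 7.037 nm

Note: The de Broglie wavelength is comparable to the localization size, as expected from wave-particle duality.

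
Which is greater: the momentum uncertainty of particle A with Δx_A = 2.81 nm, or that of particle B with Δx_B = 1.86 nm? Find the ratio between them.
Particle B has the larger minimum momentum uncertainty, by a factor of 1.51.

For each particle, the minimum momentum uncertainty is Δp_min = ℏ/(2Δx):

Particle A: Δp_A = ℏ/(2×2.810e-09 m) = 1.876e-26 kg·m/s
Particle B: Δp_B = ℏ/(2×1.860e-09 m) = 2.835e-26 kg·m/s

Ratio: Δp_B/Δp_A = 1.51

Since Δp_min ∝ 1/Δx, the particle with smaller position uncertainty (B) has larger momentum uncertainty.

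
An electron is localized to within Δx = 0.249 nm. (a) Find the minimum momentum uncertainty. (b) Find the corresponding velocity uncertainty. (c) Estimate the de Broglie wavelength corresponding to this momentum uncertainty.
(a) Δp_min = 2.118 × 10^-25 kg·m/s
(b) Δv_min = 232.465 km/s
(c) λ_dB = 3.129 nm

Step-by-step:

(a) From the uncertainty principle:
Δp_min = ℏ/(2Δx) = (1.055e-34 J·s)/(2 × 2.490e-10 m) = 2.118e-25 kg·m/s

(b) The velocity uncertainty:
Δv = Δp/m = (2.118e-25 kg·m/s)/(9.109e-31 kg) = 2.325e+05 m/s = 232.465 km/s

(c) The de Broglie wavelength for this momentum:
λ = h/p = (6.626e-34 J·s)/(2.118e-25 kg·m/s) = 3.129e-09 m = 3.129 nm

Note: The de Broglie wavelength is comparable to the localization size, as expected from wave-particle duality.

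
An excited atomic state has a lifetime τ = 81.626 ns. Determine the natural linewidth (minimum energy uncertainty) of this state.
4.032 neV

Using the energy-time uncertainty principle:
ΔEΔt ≥ ℏ/2

The lifetime τ represents the time uncertainty Δt.
The natural linewidth (minimum energy uncertainty) is:

ΔE = ℏ/(2τ)
ΔE = (1.055e-34 J·s) / (2 × 8.163e-08 s)
ΔE = 6.460e-28 J = 4.032 neV

This natural linewidth limits the precision of spectroscopic measurements.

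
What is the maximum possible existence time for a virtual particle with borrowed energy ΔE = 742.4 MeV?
4.433 × 10^-25 s

Using the energy-time uncertainty principle:
ΔEΔt ≥ ℏ/2

For a virtual particle borrowing energy ΔE, the maximum lifetime is:
Δt_max = ℏ/(2ΔE)

Converting energy:
ΔE = 742.4 MeV = 1.189e-10 J

Δt_max = (1.055e-34 J·s) / (2 × 1.189e-10 J)
Δt_max = 4.433e-25 s = 4.433 × 10^-25 s

Virtual particles with higher borrowed energy exist for shorter times.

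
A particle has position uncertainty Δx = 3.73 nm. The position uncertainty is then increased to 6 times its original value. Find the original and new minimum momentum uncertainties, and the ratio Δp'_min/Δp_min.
Original Δp_min = 1.414 × 10^-26 kg·m/s; new Δp'_min = 2.356 × 10^-27 kg·m/s; ratio Δp'_min/Δp_min = 1/6.

From the uncertainty principle ΔxΔp ≥ ℏ/2, the minimum momentum uncertainty is Δp_min = ℏ/(2Δx).

Original (Δx = 3.73 nm = 3.730e-09 m):
Δp_min = (1.055e-34 J·s)/(2 × 3.730e-09 m) = 1.414e-26 kg·m/s

When Δx → 6Δx:
Δp'_min = ℏ/(2 × 6Δx) = (1/6) × ℏ/(2Δx) = (1/6) × Δp_min
Δp'_min = 1/6 × 1.414e-26 kg·m/s = 2.356e-27 kg·m/s

Since Δp_min ∝ 1/Δx, when Δx is increased to 6 times its original value, Δp_min decreases to 1/6 of its original value.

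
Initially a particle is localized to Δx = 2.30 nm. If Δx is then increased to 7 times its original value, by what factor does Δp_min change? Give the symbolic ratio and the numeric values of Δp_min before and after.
Original Δp_min = 2.293 × 10^-26 kg·m/s; new Δp'_min = 3.275 × 10^-27 kg·m/s; ratio Δp'_min/Δp_min = 1/7.

From the uncertainty principle ΔxΔp ≥ ℏ/2, the minimum momentum uncertainty is Δp_min = ℏ/(2Δx).

Original (Δx = 2.30 nm = 2.300e-09 m):
Δp_min = (1.055e-34 J·s)/(2 × 2.300e-09 m) = 2.293e-26 kg·m/s

When Δx → 7Δx:
Δp'_min = ℏ/(2 × 7Δx) = (1/7) × ℏ/(2Δx) = (1/7) × Δp_min
Δp'_min = 1/7 × 2.293e-26 kg·m/s = 3.275e-27 kg·m/s

Since Δp_min ∝ 1/Δx, when Δx is increased to 7 times its original value, Δp_min decreases to 1/7 of its original value.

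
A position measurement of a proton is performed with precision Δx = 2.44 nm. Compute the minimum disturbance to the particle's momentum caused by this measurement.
2.161 × 10^-26 kg·m/s

The uncertainty principle implies that measuring position disturbs momentum:
ΔxΔp ≥ ℏ/2

When we measure position with precision Δx, we necessarily introduce a momentum uncertainty:
Δp ≥ ℏ/(2Δx)
Δp_min = (1.055e-34 J·s) / (2 × 2.440e-09 m)
Δp_min = 2.161e-26 kg·m/s

The more precisely we measure position, the greater the momentum disturbance.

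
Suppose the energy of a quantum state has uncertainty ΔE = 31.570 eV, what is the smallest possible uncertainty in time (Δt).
10.425 as

Using the energy-time uncertainty principle:
ΔEΔt ≥ ℏ/2

The minimum uncertainty in time is:
Δt_min = ℏ/(2ΔE)
Δt_min = (1.055e-34 J·s) / (2 × 5.058e-18 J)
Δt_min = 1.042e-17 s = 10.425 as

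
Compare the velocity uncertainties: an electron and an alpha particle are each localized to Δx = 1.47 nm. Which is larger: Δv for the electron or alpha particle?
The electron has the larger minimum velocity uncertainty, by a ratio of 7294.3.

For both particles, Δp_min = ℏ/(2Δx) = 3.587e-26 kg·m/s (same for both).

The velocity uncertainty is Δv = Δp/m:
- electron: Δv = 3.587e-26 / 9.109e-31 = 3.938e+04 m/s = 39.377 km/s
- alpha particle: Δv = 3.587e-26 / 6.645e-27 = 5.398e+00 m/s = 5.398 m/s

Ratio: 3.938e+04 / 5.398e+00 = 7294.3

The lighter particle has larger velocity uncertainty because Δv ∝ 1/m.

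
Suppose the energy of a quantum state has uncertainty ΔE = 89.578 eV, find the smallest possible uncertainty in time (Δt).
3.674 as

Using the energy-time uncertainty principle:
ΔEΔt ≥ ℏ/2

The minimum uncertainty in time is:
Δt_min = ℏ/(2ΔE)
Δt_min = (1.055e-34 J·s) / (2 × 1.435e-17 J)
Δt_min = 3.674e-18 s = 3.674 as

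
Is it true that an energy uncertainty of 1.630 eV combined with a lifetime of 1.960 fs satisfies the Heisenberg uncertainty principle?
Yes, it satisfies the uncertainty relation.

Calculate the product ΔEΔt:
ΔE = 1.630 eV = 2.612e-19 J
ΔEΔt = (2.612e-19 J) × (1.960e-15 s)
ΔEΔt = 5.119e-34 J·s

Compare to the minimum allowed value ℏ/2:
ℏ/2 = 5.273e-35 J·s

Since ΔEΔt = 5.119e-34 J·s ≥ 5.273e-35 J·s = ℏ/2,
this satisfies the uncertainty relation.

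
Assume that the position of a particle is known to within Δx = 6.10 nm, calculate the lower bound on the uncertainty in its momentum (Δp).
8.644 × 10^-27 kg·m/s

Using the Heisenberg uncertainty principle:
ΔxΔp ≥ ℏ/2

The minimum uncertainty in momentum is:
Δp_min = ℏ/(2Δx)
Δp_min = (1.055e-34 J·s) / (2 × 6.100e-09 m)
Δp_min = 8.644e-27 kg·m/s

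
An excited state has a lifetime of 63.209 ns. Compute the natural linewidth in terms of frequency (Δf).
1.259 MHz

Using the energy-time uncertainty principle and E = hf:
ΔEΔt ≥ ℏ/2
hΔf·Δt ≥ ℏ/2

The minimum frequency uncertainty is:
Δf = ℏ/(2hτ) = 1/(4πτ)
Δf = 1/(4π × 6.321e-08 s)
Δf = 1.259e+06 Hz = 1.259 MHz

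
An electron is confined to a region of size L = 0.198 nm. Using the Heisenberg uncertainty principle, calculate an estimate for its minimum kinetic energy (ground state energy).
242.959 meV

Using the uncertainty principle to estimate ground state energy:

1. The position uncertainty is approximately the confinement size:
   Δx ≈ L = 1.980e-10 m

2. From ΔxΔp ≥ ℏ/2, the minimum momentum uncertainty is:
   Δp ≈ ℏ/(2L) = 2.663e-25 kg·m/s

3. The kinetic energy is approximately:
   KE ≈ (Δp)²/(2m) = (2.663e-25)²/(2 × 9.109e-31 kg)
   KE ≈ 3.893e-20 J = 242.959 meV

This is an order-of-magnitude estimate of the ground state energy.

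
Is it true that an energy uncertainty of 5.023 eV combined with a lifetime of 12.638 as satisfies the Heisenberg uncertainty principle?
No, it violates the uncertainty relation.

Calculate the product ΔEΔt:
ΔE = 5.023 eV = 8.048e-19 J
ΔEΔt = (8.048e-19 J) × (1.264e-17 s)
ΔEΔt = 1.017e-35 J·s

Compare to the minimum allowed value ℏ/2:
ℏ/2 = 5.273e-35 J·s

Since ΔEΔt = 1.017e-35 J·s < 5.273e-35 J·s = ℏ/2,
this violates the uncertainty relation.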